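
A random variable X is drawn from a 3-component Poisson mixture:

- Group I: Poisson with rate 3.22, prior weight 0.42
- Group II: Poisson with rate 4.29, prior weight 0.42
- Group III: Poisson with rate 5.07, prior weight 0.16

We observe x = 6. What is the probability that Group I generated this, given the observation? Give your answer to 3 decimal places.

0.261

By Bayes' theorem, P(k | x) = P(Z=k) f_k(x) / Σ_j P(Z=j) f_j(x).
Evaluate each component's likelihood at the observed value:
  p_I = e^(−3.22)·3.22^6/6! = 0.061855
  p_II = e^(−4.29)·4.29^6/6! = 0.118656
  p_III = e^(−5.07)·5.07^6/6! = 0.148198
Prior × likelihood for each component:
  P(Z=I)·p_I = 0.42 × 0.061855 = 0.0259791
  P(Z=II)·p_II = 0.42 × 0.118656 = 0.0498353
  P(Z=III)·p_III = 0.16 × 0.148198 = 0.0237117
Denominator: 0.0259791 + 0.0498353 + 0.0237117 = 0.0995261
So the posterior for Group I is 0.0259791 / 0.0995261 ≈ 0.261.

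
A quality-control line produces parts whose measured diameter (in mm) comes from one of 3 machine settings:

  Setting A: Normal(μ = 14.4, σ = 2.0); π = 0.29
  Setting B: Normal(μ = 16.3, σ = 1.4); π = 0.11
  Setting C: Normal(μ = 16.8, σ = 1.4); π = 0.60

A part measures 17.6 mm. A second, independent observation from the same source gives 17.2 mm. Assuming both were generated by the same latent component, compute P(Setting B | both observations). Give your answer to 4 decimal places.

P(component k | x) = w_k·f_k(x) / marginal(x), where marginal(x) = Σ_j w_j·f_j(x).
Since both observations come from the same component, the likelihood for component k is f_k(x₁)·f_k(x₂).
  p_A = [0.0554604] × [0.0748637] = 0.00415197
  p_B = [0.18516] × [0.231762] = 0.0429132
  p_C = [0.242034] × [0.273562] = 0.0662114
Prior × likelihood for each component:
  w_A·p_A = 0.29 × 0.00415197 = 0.00120407
  w_B·p_B = 0.11 × 0.0429132 = 0.00472045
  w_C·p_C = 0.60 × 0.0662114 = 0.0397268
Normaliser: 0.00120407 + 0.00472045 + 0.0397268 = 0.0456513
P(Setting B | x₁, x₂) ≈ 0.1034

0.1034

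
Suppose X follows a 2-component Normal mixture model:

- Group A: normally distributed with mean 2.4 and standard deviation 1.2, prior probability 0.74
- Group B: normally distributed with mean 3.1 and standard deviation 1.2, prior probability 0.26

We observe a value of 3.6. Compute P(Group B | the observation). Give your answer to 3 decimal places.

0.347

By Bayes' theorem, P(k | x) = π_k f_k(x) / Σ_j π_j f_j(x).
Evaluate each component's likelihood at the observed value:
  f_A = 0.201642
  f_B = 0.30481
Weight by the priors:
  π_A·f_A = 0.74 × 0.201642 = 0.149215
  π_B·f_B = 0.26 × 0.30481 = 0.0792507
Marginal: 0.149215 + 0.0792507 = 0.228466
Responsibility of Group B: 0.0792507 / 0.228466 ≈ 0.347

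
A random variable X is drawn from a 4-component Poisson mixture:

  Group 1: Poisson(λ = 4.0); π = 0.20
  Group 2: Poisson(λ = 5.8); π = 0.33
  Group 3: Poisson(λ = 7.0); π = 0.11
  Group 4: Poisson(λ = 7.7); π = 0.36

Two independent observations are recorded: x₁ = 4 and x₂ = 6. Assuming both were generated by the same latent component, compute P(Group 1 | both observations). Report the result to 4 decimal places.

0.2507

The responsibility of component k is π_k f_k(x) divided by Σ_j π_j f_j(x).
Since both observations come from the same component, the likelihood for component k is f_k(x₁)·f_k(x₂).
  p_1 = [e^(−4.0)·4.0^4/4! = 0.195367] × [0.104196] = 0.0203564
  p_2 = [e^(−5.8)·5.8^4/4! = 0.142755] × [0.160076] = 0.0228518
  p_3 = [e^(−7.0)·7.0^4/4! = 0.0912262] × [0.149003] = 0.013593
  p_4 = [e^(−7.7)·7.7^4/4! = 0.0663261] × [0.131082] = 0.00869418
Weight by the priors:
  π_1·p_1 = 0.20 × 0.0203564 = 0.00407127
  π_2·p_2 = 0.33 × 0.0228518 = 0.00754109
  π_3·p_3 = 0.11 × 0.013593 = 0.00149523
  π_4·p_4 = 0.36 × 0.00869418 = 0.0031299
Evidence: 0.00407127 + 0.00754109 + 0.00149523 + 0.0031299 = 0.0162375
So the posterior for Group 1 is 0.00407127 / 0.0162375 ≈ 0.2507.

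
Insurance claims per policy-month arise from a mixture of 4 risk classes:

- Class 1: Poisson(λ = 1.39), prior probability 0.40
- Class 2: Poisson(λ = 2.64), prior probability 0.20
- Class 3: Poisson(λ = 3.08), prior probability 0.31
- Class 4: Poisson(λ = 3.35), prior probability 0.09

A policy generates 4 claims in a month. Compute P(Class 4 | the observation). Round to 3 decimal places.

0.145

Posterior ∝ prior × likelihood, so P(k | x) ∝ P(Z=k) f_k(x); normalise over all components.
Poisson probabilities:
  L_1 = 0.0387417
  L_2 = 0.144433
  L_3 = 0.172331
  L_4 = 0.184112
Weight by the priors:
  P(Z=1)·L_1 = 0.40 × 0.0387417 = 0.0154967
  P(Z=2)·L_2 = 0.20 × 0.144433 = 0.0288866
  P(Z=3)·L_3 = 0.31 × 0.172331 = 0.0534228
  P(Z=4)·L_4 = 0.09 × 0.184112 = 0.0165701
Marginal: 0.0154967 + 0.0288866 + 0.0534228 + 0.0165701 = 0.114376
P(Class 4 | the observation) = 0.0165701 / 0.114376 ≈ 0.145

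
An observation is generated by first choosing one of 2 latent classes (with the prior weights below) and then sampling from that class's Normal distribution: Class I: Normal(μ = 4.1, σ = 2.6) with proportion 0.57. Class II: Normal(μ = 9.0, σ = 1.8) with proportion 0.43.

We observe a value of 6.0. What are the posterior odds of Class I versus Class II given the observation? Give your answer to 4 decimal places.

Only the two components matter; the odds are (P(Z=i) f_i(x)) / (P(Z=j) f_j(x)).
Evaluate each component's likelihood at the observed value:
  f_I = 0.117483
  f_II = 0.0552651
0.0669653 / 0.023764 ≈ 2.8179

2.8179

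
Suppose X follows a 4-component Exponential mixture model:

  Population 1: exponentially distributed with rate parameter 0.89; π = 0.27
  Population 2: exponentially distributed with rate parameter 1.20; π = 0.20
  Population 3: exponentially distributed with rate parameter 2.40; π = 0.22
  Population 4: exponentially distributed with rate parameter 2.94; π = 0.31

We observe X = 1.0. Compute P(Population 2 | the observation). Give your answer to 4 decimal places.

P(component k | x) = π_k·f_k(x) / marginal(x), where marginal(x) = Σ_j π_j·f_j(x).
Exponential densities:
  p_1 = 0.365484
  p_2 = 0.361433
  p_3 = 0.217723
  p_4 = 0.155425
Unnormalised posteriors:
  π_1·p_1 = 0.27 × 0.365484 = 0.0986806
  π_2·p_2 = 0.20 × 0.361433 = 0.0722866
  π_3·p_3 = 0.22 × 0.217723 = 0.0478991
  π_4·p_4 = 0.31 × 0.155425 = 0.0481818
Marginal: 0.0986806 + 0.0722866 + 0.0478991 + 0.0481818 = 0.267048
P(Population 2 | x) = 0.0722866 / 0.267048 ≈ 0.2707

0.2707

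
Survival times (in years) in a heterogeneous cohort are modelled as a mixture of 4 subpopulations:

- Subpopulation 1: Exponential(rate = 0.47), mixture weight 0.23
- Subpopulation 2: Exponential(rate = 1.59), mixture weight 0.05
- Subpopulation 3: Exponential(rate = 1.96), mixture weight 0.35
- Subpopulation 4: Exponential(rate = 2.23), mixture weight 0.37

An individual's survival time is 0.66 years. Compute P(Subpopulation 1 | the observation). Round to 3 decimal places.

P(component k | x) = π_k·f_k(x) / marginal(x), where marginal(x) = Σ_j π_j·f_j(x).
Evaluate each component's likelihood at the observed value:
  L_1 = 0.344651
  L_2 = 0.556735
  L_3 = 0.537592
  L_4 = 0.511812
Weight by the priors:
  π_1·L_1 = 0.23 × 0.344651 = 0.0792698
  π_2·L_2 = 0.05 × 0.556735 = 0.0278367
  π_3·L_3 = 0.35 × 0.537592 = 0.188157
  π_4·L_4 = 0.37 × 0.511812 = 0.18937
Denominator: 0.0792698 + 0.0278367 + 0.188157 + 0.18937 = 0.484634
P(Subpopulation 1 | 0.66 years) ≈ 0.164

0.164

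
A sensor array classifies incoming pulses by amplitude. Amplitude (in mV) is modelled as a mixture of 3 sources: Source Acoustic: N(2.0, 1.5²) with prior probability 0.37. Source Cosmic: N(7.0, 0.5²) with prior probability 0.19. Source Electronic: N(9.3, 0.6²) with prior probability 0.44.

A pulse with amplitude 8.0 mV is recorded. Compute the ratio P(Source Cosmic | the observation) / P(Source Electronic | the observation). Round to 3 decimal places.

Since P(k|x) ∝ P(Z=k) f_k(x), the posterior odds are P(Z=i) f_i(x) / (P(Z=j) f_j(x)).
Normal densities:
  f_Acoustic = (1/(1.5·√(2π)))·exp(−(8.0−2.0)²/(2·1.5²)) = 0.265962·exp(-8.00000) = 8.92202e-05
  f_Cosmic = (1/(0.5·√(2π)))·exp(−(8.0−7.0)²/(2·0.5²)) = 0.797885·exp(-2.00000) = 0.107982
  f_Electronic = (1/(0.6·√(2π)))·exp(−(8.0−9.3)²/(2·0.6²)) = 0.664904·exp(-2.34722) = 0.0635877
Posterior odds = (P(Z=Cosmic)·f_Cosmic) / (P(Z=Electronic)·f_Electronic) = (0.19·0.107982) / (0.44·0.0635877) = 0.0205166 / 0.0279786 ≈ 0.733

0.733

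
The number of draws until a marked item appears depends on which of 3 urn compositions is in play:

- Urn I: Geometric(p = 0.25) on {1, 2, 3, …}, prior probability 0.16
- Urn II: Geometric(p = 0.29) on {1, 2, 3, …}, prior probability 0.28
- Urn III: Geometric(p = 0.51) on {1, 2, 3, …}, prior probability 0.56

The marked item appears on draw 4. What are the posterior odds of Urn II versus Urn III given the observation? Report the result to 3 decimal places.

0.865

Posterior odds = (π_i f_i(x)) / (π_j f_j(x)); the normalising sum cancels.
Geometric probabilities:
  f_I = 0.25·(1−0.25)^3 = 0.25·0.421875 = 0.105469
  f_II = 0.29·(1−0.29)^3 = 0.29·0.357911 = 0.103794
  f_III = 0.51·(1−0.51)^3 = 0.51·0.117649 = 0.060001
0.0290624 / 0.0336006 ≈ 0.865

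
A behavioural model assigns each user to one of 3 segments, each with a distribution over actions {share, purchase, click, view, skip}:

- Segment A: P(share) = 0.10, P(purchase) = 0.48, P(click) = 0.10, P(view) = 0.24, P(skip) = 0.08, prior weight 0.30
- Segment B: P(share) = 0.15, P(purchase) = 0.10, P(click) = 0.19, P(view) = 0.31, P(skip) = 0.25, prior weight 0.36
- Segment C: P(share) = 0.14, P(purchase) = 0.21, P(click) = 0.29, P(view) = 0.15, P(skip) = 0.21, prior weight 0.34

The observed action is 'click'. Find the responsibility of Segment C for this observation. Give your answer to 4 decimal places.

0.5005

P(component k | x) = P(Z=k)·f_k(x) / marginal(x), where marginal(x) = Σ_j P(Z=j)·f_j(x).
Component likelihoods at x = 'click':
  f_A = P(click | comp) = 0.10
  f_B = P(click | comp) = 0.19
  f_C = P(click | comp) = 0.29
Weight by the priors:
  P(Z=A)·f_A = 0.30 × 0.1 = 0.03
  P(Z=B)·f_B = 0.36 × 0.19 = 0.0684
  P(Z=C)·f_C = 0.34 × 0.29 = 0.0986
Marginal: 0.03 + 0.0684 + 0.0986 = 0.197
So the posterior for Segment C is 0.0986 / 0.197 ≈ 0.5005.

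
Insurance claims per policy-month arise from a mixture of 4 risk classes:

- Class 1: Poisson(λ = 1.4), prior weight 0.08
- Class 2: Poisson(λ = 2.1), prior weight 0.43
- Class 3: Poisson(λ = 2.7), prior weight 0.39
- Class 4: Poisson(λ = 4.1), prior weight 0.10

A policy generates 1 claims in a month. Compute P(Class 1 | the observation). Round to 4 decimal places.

0.1280

Posterior ∝ prior × likelihood, so P(k | x) ∝ P(Z=k) f_k(x); normalise over all components.
Evaluate each component's likelihood at the observed value:
  L_1 = 0.345236
  L_2 = 0.257158
  L_3 = 0.181455
  L_4 = 0.067948
Unnormalised posteriors:
  P(Z=1)·L_1 = 0.08 × 0.345236 = 0.0276189
  P(Z=2)·L_2 = 0.43 × 0.257158 = 0.110578
  P(Z=3)·L_3 = 0.39 × 0.181455 = 0.0707674
  P(Z=4)·L_4 = 0.10 × 0.067948 = 0.0067948
Denominator: 0.0276189 + 0.110578 + 0.0707674 + 0.0067948 = 0.215759
So the posterior for Class 1 is 0.0276189 / 0.215759 ≈ 0.1280.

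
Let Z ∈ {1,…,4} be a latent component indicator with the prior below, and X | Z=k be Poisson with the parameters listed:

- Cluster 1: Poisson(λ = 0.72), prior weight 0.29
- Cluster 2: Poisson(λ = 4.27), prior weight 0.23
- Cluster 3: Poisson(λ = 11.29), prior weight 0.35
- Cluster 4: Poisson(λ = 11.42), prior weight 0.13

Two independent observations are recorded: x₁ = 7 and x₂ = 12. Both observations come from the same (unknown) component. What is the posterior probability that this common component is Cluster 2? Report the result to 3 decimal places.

The responsibility of component k is π_k f_k(x) divided by Σ_j π_j f_j(x).
Since both observations come from the same component, the likelihood for component k is f_k(x₁)·f_k(x₂).
  L_1 = [9.68735e-06] × [1.97225e-11] = 1.91058e-16
  L_2 = [0.0718004] × [0.00107241] = 7.69994e-05
  L_3 = [0.0579752] × [0.111894] = 0.00648706
  L_4 = [0.0551555] × [0.112723] = 0.00621731
Weight by the priors:
  π_1·L_1 = 0.29 × 1.91058e-16 = 5.54069e-17
  π_2·L_2 = 0.23 × 7.69994e-05 = 1.77099e-05
  π_3·L_3 = 0.35 × 0.00648706 = 0.00227047
  π_4·L_4 = 0.13 × 0.00621731 = 0.00080825
Evidence: 5.54069e-17 + 1.77099e-05 + 0.00227047 + 0.00080825 = 0.00309643
P(Cluster 2 | data) ≈ 0.006

0.006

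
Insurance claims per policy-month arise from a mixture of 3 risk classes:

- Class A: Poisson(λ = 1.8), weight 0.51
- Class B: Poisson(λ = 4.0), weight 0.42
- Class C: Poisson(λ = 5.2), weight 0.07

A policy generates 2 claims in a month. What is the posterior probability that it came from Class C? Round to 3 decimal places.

0.026

By Bayes' theorem, P(k | x) = π_k f_k(x) / Σ_j π_j f_j(x).
Poisson probabilities:
  f_A = e^(−1.8)·1.8^2/2! = 0.267784
  f_B = e^(−4.0)·4.0^2/2! = 0.146525
  f_C = e^(−5.2)·5.2^2/2! = 0.074584
Unnormalised posteriors:
  π_A·f_A = 0.51 × 0.267784 = 0.13657
  π_B·f_B = 0.42 × 0.146525 = 0.0615405
  π_C·f_C = 0.07 × 0.074584 = 0.00522088
Evidence: 0.13657 + 0.0615405 + 0.00522088 = 0.203331
So the posterior for Class C is 0.00522088 / 0.203331 ≈ 0.026.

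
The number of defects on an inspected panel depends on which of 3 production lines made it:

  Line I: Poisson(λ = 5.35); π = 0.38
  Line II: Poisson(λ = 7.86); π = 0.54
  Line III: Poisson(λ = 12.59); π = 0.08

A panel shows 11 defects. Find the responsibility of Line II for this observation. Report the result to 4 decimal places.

0.7360

The responsibility of component k is π_k f_k(x) divided by Σ_j π_j f_j(x).
Component likelihoods at x = 11 defects:
  L_I = e^(−5.35)·5.35^11/11! = 0.0122253
  L_II = e^(−7.86)·7.86^11/11! = 0.0683813
  L_III = e^(−12.59)·12.59^11/11! = 0.107488
Unnormalised posteriors:
  π_I·L_I = 0.38 × 0.0122253 = 0.00464562
  π_II·L_II = 0.54 × 0.0683813 = 0.0369259
  π_III·L_III = 0.08 × 0.107488 = 0.00859904
Marginal: 0.00464562 + 0.0369259 + 0.00859904 = 0.0501706
Responsibility of Line II: 0.0369259 / 0.0501706 ≈ 0.7360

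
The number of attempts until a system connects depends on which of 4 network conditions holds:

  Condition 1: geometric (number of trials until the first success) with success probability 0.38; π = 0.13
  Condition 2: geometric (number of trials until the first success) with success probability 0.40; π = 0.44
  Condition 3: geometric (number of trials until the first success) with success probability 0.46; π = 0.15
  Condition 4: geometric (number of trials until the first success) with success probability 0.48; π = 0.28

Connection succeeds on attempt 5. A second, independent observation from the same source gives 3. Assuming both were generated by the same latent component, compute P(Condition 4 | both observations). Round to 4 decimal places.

The responsibility of component k is π_k f_k(x) divided by Σ_j π_j f_j(x).
Since both observations come from the same component, the likelihood for component k is f_k(x₁)·f_k(x₂).
  p_1 = [0.0561501] × [0.146072] = 0.00820195
  p_2 = [0.05184] × [0.144] = 0.00746496
  p_3 = [0.0391141] × [0.134136] = 0.0052466
  p_4 = [0.0350958] × [0.129792] = 0.00455515
Weight by the priors:
  π_1·p_1 = 0.13 × 0.00820195 = 0.00106625
  π_2·p_2 = 0.44 × 0.00746496 = 0.00328458
  π_3·p_3 = 0.15 × 0.0052466 = 0.00078699
  π_4·p_4 = 0.28 × 0.00455515 = 0.00127544
Evidence: 0.00106625 + 0.00328458 + 0.00078699 + 0.00127544 = 0.00641327
So the posterior for Condition 4 is 0.00127544 / 0.00641327 ≈ 0.1989.

0.1989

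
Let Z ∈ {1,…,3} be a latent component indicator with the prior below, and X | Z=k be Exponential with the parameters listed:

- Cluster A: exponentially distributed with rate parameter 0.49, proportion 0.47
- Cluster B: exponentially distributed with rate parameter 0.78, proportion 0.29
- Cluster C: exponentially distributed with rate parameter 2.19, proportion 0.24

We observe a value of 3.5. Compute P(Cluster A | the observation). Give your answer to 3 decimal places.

0.734

Apply Bayes' rule: the posterior for each component is proportional to its prior times its likelihood at x.
Evaluate each component's likelihood at the observed value:
  L_A = 0.49·e^(−0.49·3.5) = 0.49·e^(−1.7150) = 0.0881822
  L_B = 0.78·e^(−0.78·3.5) = 0.78·e^(−2.7300) = 0.050871
  L_C = 2.19·e^(−2.19·3.5) = 2.19·e^(−7.6650) = 0.00102702
Prior × likelihood for each component:
  π_A·L_A = 0.47 × 0.0881822 = 0.0414456
  π_B·L_B = 0.29 × 0.050871 = 0.0147526
  π_C·L_C = 0.24 × 0.00102702 = 0.000246484
Denominator: 0.0414456 + 0.0147526 + 0.000246484 = 0.0564447
So the posterior for Cluster A is 0.0414456 / 0.0564447 ≈ 0.734.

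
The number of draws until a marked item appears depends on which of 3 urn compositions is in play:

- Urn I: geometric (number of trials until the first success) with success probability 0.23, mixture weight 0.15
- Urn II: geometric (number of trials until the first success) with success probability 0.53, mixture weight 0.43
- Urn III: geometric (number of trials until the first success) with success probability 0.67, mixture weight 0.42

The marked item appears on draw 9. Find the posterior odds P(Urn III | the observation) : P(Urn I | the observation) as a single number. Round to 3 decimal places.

The posterior odds equal the prior odds times the likelihood ratio: (w_i/w_j)·(f_i(x)/f_j(x)).
Geometric probabilities:
  f_I = 0.23·(1−0.23)^8 = 0.23·0.123574 = 0.0284219
  f_II = 0.53·(1−0.53)^8 = 0.53·0.00238113 = 0.001262
  f_III = 0.67·(1−0.67)^8 = 0.67·0.000140641 = 9.42294e-05
Posterior odds = (w_III·f_III) / (w_I·f_I) = (0.42·9.42294e-05) / (0.15·0.0284219) = 3.95763e-05 / 0.00426329 ≈ 0.009

0.009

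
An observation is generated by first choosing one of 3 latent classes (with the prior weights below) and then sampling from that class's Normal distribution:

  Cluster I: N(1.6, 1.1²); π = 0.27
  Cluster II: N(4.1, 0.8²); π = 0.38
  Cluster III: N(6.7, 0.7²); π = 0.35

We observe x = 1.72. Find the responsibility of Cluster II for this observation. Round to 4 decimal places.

0.0228

The responsibility of component k is π_k f_k(x) divided by Σ_j π_j f_j(x).
Evaluate each component's likelihood at the observed value:
  L_I = 0.360523
  L_II = 0.00596941
  L_III = 5.8254e-12
Prior × likelihood for each component:
  π_I·L_I = 0.27 × 0.360523 = 0.0973412
  π_II·L_II = 0.38 × 0.00596941 = 0.00226838
  π_III·L_III = 0.35 × 5.8254e-12 = 2.03889e-12
Normaliser: 0.0973412 + 0.00226838 + 2.03889e-12 = 0.0996096
P(Cluster II | x) ≈ 0.0228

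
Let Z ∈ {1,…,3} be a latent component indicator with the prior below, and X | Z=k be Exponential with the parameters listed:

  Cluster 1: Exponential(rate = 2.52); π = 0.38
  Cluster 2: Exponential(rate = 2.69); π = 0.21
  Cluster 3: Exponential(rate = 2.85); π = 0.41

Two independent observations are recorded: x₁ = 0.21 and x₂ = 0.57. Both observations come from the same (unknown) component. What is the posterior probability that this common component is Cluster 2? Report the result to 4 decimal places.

0.2106

Apply Bayes' rule: the posterior for each component is proportional to its prior times its likelihood at x.
Since both observations come from the same component, the likelihood for component k is f_k(x₁)·f_k(x₂).
  p_1 = [2.52·e^(−2.52·0.21) = 2.52·e^(−0.5292) = 1.48447] × [0.599211] = 0.889512
  p_2 = [2.69·e^(−2.69·0.21) = 2.69·e^(−0.5649) = 1.52904] × [0.580562] = 0.887703
  p_3 = [2.85·e^(−2.85·0.21) = 2.85·e^(−0.5985) = 1.56646] × [0.561479] = 0.879535
Unnormalised posteriors:
  π_1·p_1 = 0.38 × 0.889512 = 0.338015
  π_2·p_2 = 0.21 × 0.887703 = 0.186418
  π_3·p_3 = 0.41 × 0.879535 = 0.360609
Sum: 0.338015 + 0.186418 + 0.360609 = 0.885042
P(Cluster 2 | x₁, x₂) = 0.186418 / 0.885042 ≈ 0.2106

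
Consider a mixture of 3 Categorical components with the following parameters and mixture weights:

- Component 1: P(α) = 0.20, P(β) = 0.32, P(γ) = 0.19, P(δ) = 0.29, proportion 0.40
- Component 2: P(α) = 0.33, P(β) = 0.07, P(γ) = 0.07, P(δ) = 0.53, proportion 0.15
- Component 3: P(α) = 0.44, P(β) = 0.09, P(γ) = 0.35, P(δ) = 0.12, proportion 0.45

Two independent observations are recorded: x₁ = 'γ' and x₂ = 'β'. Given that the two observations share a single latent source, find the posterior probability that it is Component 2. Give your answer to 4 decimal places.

0.0187

By Bayes' theorem, P(k | x) = P(Z=k) f_k(x) / Σ_j P(Z=j) f_j(x).
Since both observations come from the same component, the likelihood for component k is f_k(x₁)·f_k(x₂).
  L_1 = [P(γ | comp) = 0.19] × [0.32] = 0.0608
  L_2 = [P(γ | comp) = 0.07] × [0.07] = 0.0049
  L_3 = [P(γ | comp) = 0.35] × [0.09] = 0.0315
Unnormalised posteriors:
  P(Z=1)·L_1 = 0.40 × 0.0608 = 0.02432
  P(Z=2)·L_2 = 0.15 × 0.0049 = 0.000735
  P(Z=3)·L_3 = 0.45 × 0.0315 = 0.014175
Denominator: 0.02432 + 0.000735 + 0.014175 = 0.03923
P(Component 2 | x₁,x₂) = 0.000735 / 0.03923 ≈ 0.0187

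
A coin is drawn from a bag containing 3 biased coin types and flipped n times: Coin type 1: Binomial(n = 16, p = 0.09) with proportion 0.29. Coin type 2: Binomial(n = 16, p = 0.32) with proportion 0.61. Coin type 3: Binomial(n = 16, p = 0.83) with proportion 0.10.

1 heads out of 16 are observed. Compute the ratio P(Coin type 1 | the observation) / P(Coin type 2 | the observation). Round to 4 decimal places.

The posterior odds equal the prior odds times the likelihood ratio: (w_i/w_j)·(f_i(x)/f_j(x)).
Binomial probabilities:
  p_1 = C(16,1)·0.09^1·0.91^15 = 16·0.09·0.243008 = 0.349932
  p_2 = C(16,1)·0.32^1·0.68^15 = 16·0.32·0.0030735 = 0.0157363
  p_3 = C(16,1)·0.83^1·0.17^15 = 16·0.83·2.86242e-12 = 3.8013e-11
Posterior odds = (w_1·p_1) / (w_2·p_2) = (0.29·0.349932) / (0.61·0.0157363) = 0.10148 / 0.00959917 ≈ 10.5718

10.5718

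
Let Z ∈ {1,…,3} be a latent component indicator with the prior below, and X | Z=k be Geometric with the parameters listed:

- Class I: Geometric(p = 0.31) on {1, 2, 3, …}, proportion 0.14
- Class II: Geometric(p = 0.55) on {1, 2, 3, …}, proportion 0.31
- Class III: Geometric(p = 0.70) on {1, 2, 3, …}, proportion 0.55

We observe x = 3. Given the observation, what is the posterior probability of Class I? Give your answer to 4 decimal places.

By Bayes' theorem, P(k | x) = P(Z=k) f_k(x) / Σ_j P(Z=j) f_j(x).
Evaluate each component's likelihood at the observed value:
  p_I = 0.147591
  p_II = 0.111375
  p_III = 0.063
Multiply by the mixture weights:
  P(Z=I)·p_I = 0.14 × 0.147591 = 0.0206627
  P(Z=II)·p_II = 0.31 × 0.111375 = 0.0345262
  P(Z=III)·p_III = 0.55 × 0.063 = 0.03465
Normaliser: 0.0206627 + 0.0345262 + 0.03465 = 0.089839
Responsibility of Class I: 0.0206627 / 0.089839 ≈ 0.2300

0.2300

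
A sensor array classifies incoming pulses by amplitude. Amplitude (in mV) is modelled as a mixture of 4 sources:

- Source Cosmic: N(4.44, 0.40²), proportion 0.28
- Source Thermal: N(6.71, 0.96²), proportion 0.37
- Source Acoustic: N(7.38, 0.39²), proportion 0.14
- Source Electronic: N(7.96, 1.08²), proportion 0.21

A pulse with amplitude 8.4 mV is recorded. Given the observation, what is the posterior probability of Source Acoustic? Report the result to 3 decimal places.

Posterior ∝ prior × likelihood, so P(k | x) ∝ w_k f_k(x); normalise over all components.
Evaluate each component's likelihood at the observed value:
  f_Cosmic = (1/(0.40·√(2π)))·exp(−(8.4−4.44)²/(2·0.40²)) = 0.997356·exp(-49.00500) = 5.20294e-22
  f_Thermal = (1/(0.96·√(2π)))·exp(−(8.4−6.71)²/(2·0.96²)) = 0.415565·exp(-1.54953) = 0.088244
  f_Acoustic = (1/(0.39·√(2π)))·exp(−(8.4−7.38)²/(2·0.39²)) = 1.022929·exp(-3.42012) = 0.0334585
  f_Electronic = (1/(1.08·√(2π)))·exp(−(8.4−7.96)²/(2·1.08²)) = 0.369391·exp(-0.08299) = 0.339973
Weight by the priors:
  w_Cosmic·f_Cosmic = 0.28 × 5.20294e-22 = 1.45682e-22
  w_Thermal·f_Thermal = 0.37 × 0.088244 = 0.0326503
  w_Acoustic·f_Acoustic = 0.14 × 0.0334585 = 0.0046842
  w_Electronic·f_Electronic = 0.21 × 0.339973 = 0.0713943
Evidence: 1.45682e-22 + 0.0326503 + 0.0046842 + 0.0713943 = 0.108729
So the posterior for Source Acoustic is 0.0046842 / 0.108729 ≈ 0.043.

0.043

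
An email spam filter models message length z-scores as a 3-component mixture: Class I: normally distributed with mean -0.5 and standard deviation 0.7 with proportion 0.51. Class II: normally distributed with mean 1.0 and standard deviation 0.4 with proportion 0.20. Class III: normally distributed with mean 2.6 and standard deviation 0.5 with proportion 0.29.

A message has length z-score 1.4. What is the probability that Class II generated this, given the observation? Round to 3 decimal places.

0.856

The responsibility of component k is P(Z=k) f_k(x) divided by Σ_j P(Z=j) f_j(x).
Normal densities:
  L_I = 0.0143223
  L_II = 0.604927
  L_III = 0.0447891
Weight by the priors:
  P(Z=I)·L_I = 0.51 × 0.0143223 = 0.00730438
  P(Z=II)·L_II = 0.20 × 0.604927 = 0.120985
  P(Z=III)·L_III = 0.29 × 0.0447891 = 0.0129888
Denominator: 0.00730438 + 0.120985 + 0.0129888 = 0.141279
P(Class II | data) = 0.120985 / 0.141279 ≈ 0.856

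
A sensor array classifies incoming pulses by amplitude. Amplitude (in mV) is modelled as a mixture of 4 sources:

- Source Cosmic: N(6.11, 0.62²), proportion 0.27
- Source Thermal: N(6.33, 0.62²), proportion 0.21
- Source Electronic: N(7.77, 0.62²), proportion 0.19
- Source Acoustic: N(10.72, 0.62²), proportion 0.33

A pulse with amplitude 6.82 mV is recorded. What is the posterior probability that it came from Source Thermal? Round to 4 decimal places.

0.4359

Posterior ∝ prior × likelihood, so P(k | x) ∝ P(Z=k) f_k(x); normalise over all components.
Normal densities:
  L_Cosmic = 0.334005
  L_Thermal = 0.470854
  L_Electronic = 0.198928
  L_Acoustic = 1.64589e-09
Multiply by the mixture weights:
  P(Z=Cosmic)·L_Cosmic = 0.27 × 0.334005 = 0.0901813
  P(Z=Thermal)·L_Thermal = 0.21 × 0.470854 = 0.0988793
  P(Z=Electronic)·L_Electronic = 0.19 × 0.198928 = 0.0377964
  P(Z=Acoustic)·L_Acoustic = 0.33 × 1.64589e-09 = 5.43145e-10
Marginal: 0.0901813 + 0.0988793 + 0.0377964 + 5.43145e-10 = 0.226857
P(Source Thermal | 6.82 mV) ≈ 0.4359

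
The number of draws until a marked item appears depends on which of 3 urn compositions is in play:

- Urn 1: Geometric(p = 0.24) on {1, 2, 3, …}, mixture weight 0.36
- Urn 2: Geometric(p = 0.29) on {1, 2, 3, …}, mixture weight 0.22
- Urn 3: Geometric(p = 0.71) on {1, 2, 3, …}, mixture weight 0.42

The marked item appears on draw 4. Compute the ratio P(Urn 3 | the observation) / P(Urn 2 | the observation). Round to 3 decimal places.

0.318

Posterior odds = (π_i f_i(x)) / (π_j f_j(x)); the normalising sum cancels.
Geometric probabilities:
  p_1 = 0.24·(1−0.24)^3 = 0.24·0.438976 = 0.105354
  p_2 = 0.29·(1−0.29)^3 = 0.29·0.357911 = 0.103794
  p_3 = 0.71·(1−0.71)^3 = 0.71·0.024389 = 0.0173162
Odds = (0.42/0.22) × (0.0173162/0.103794) = 1.90909 × 0.166832 ≈ 0.318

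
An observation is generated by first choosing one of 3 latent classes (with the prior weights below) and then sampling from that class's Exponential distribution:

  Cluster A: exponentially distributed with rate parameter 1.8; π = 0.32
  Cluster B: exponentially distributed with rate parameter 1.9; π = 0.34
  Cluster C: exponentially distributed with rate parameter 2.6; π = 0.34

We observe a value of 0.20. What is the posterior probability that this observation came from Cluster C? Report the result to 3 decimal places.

The responsibility of component k is π_k f_k(x) divided by Σ_j π_j f_j(x).
Evaluate each component's likelihood at the observed value:
  L_A = 1.25582
  L_B = 1.29934
  L_C = 1.54575
Multiply by the mixture weights:
  π_A·L_A = 0.32 × 1.25582 = 0.401862
  π_B·L_B = 0.34 × 1.29934 = 0.441774
  π_C·L_C = 0.34 × 1.54575 = 0.525556
Sum: 0.401862 + 0.441774 + 0.525556 = 1.36919
P(Cluster C | x) = 0.525556 / 1.36919 ≈ 0.384

0.384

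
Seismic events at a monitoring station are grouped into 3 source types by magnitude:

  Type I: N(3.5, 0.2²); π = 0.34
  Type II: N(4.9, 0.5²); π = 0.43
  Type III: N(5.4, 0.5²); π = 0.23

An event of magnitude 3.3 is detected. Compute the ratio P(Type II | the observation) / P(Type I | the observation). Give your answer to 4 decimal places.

0.0050

Since P(k|x) ∝ π_k f_k(x), the posterior odds are π_i f_i(x) / (π_j f_j(x)).
Evaluate each component's likelihood at the observed value:
  f_I = (1/(0.2·√(2π)))·exp(−(3.3−3.5)²/(2·0.2²)) = 1.994711·exp(-0.50000) = 1.20985
  f_II = (1/(0.5·√(2π)))·exp(−(3.3−4.9)²/(2·0.5²)) = 0.797885·exp(-5.12000) = 0.00476818
  f_III = (1/(0.5·√(2π)))·exp(−(3.3−5.4)²/(2·0.5²)) = 0.797885·exp(-8.82000) = 0.000117886
Posterior odds = (π_II·f_II) / (π_I·f_I) = (0.43·0.00476818) / (0.34·1.20985) = 0.00205032 / 0.41135 ≈ 0.0050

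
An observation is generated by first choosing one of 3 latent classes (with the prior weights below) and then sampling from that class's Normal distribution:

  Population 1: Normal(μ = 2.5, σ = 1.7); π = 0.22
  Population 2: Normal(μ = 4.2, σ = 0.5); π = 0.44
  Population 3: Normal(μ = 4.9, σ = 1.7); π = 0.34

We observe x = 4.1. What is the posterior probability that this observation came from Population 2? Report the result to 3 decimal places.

0.767

Apply Bayes' rule: the posterior for each component is proportional to its prior times its likelihood at x.
Normal densities:
  f_1 = (1/(1.7·√(2π)))·exp(−(4.1−2.5)²/(2·1.7²)) = 0.234672·exp(-0.44291) = 0.150699
  f_2 = (1/(0.5·√(2π)))·exp(−(4.1−4.2)²/(2·0.5²)) = 0.797885·exp(-0.02000) = 0.782085
  f_3 = (1/(1.7·√(2π)))·exp(−(4.1−4.9)²/(2·1.7²)) = 0.234672·exp(-0.11073) = 0.210074
Prior × likelihood for each component:
  w_1·f_1 = 0.22 × 0.150699 = 0.0331537
  w_2·f_2 = 0.44 × 0.782085 = 0.344118
  w_3·f_3 = 0.34 × 0.210074 = 0.0714253
Marginal: 0.0331537 + 0.344118 + 0.0714253 = 0.448697
P(Population 2 | 4.1) = 0.344118 / 0.448697 ≈ 0.767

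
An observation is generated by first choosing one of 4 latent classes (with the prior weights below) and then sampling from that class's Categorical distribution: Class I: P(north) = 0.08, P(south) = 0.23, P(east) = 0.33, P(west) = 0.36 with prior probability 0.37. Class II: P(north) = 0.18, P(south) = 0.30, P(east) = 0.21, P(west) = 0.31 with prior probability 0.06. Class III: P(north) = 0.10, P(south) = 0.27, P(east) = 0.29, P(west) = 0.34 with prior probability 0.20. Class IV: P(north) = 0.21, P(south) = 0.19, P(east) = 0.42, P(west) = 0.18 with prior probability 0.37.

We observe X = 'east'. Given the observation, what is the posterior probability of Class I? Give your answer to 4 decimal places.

P(component k | x) = π_k·f_k(x) / marginal(x), where marginal(x) = Σ_j π_j·f_j(x).
Categorical probabilities:
  f_I = P(east | comp) = 0.33
  f_II = P(east | comp) = 0.21
  f_III = P(east | comp) = 0.29
  f_IV = P(east | comp) = 0.42
Weight by the priors:
  π_I·f_I = 0.37 × 0.33 = 0.1221
  π_II·f_II = 0.06 × 0.21 = 0.0126
  π_III·f_III = 0.20 × 0.29 = 0.058
  π_IV·f_IV = 0.37 × 0.42 = 0.1554
Sum: 0.1221 + 0.0126 + 0.058 + 0.1554 = 0.3481
P(Class I | x) = 0.1221 / 0.3481 ≈ 0.3508

0.3508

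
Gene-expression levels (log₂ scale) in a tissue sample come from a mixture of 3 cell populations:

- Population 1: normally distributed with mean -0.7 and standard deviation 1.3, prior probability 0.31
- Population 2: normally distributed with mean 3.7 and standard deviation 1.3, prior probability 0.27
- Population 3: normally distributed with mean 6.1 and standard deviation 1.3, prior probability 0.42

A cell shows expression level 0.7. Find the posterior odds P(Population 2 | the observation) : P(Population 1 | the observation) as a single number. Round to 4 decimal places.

0.1085

Only the two components matter; the odds are (w_i f_i(x)) / (w_j f_j(x)).
Evaluate each component's likelihood at the observed value:
  p_1 = 0.171841
  p_2 = 0.0214073
  p_3 = 5.49811e-05
Posterior odds = (w_2·p_2) / (w_1·p_1) = (0.27·0.0214073) / (0.31·0.171841) = 0.00577996 / 0.0532708 ≈ 0.1085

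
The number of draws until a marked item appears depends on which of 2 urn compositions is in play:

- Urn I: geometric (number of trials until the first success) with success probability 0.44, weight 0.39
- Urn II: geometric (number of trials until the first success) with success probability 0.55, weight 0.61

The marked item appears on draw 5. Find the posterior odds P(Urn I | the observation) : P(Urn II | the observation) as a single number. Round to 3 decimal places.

Posterior odds = (π_i f_i(x)) / (π_j f_j(x)); the normalising sum cancels.
Component likelihoods at x = 5:
  f_I = 0.0432718
  f_II = 0.0225534
Posterior odds = (π_I·f_I) / (π_II·f_II) = (0.39·0.0432718) / (0.61·0.0225534) = 0.016876 / 0.0137576 ≈ 1.227

1.227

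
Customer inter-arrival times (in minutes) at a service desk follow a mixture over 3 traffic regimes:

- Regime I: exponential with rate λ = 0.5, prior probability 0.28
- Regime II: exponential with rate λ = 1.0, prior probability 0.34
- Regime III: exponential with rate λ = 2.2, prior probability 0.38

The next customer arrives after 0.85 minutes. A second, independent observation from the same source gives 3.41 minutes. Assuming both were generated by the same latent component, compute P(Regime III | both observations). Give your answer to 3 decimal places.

By Bayes' theorem, P(k | x) = π_k f_k(x) / Σ_j π_j f_j(x).
Since both observations come from the same component, the likelihood for component k is f_k(x₁)·f_k(x₂).
  f_I = [0.326885] × [0.0908862] = 0.0297093
  f_II = [0.427415] × [0.0330412] = 0.0141223
  f_III = [0.339072] × [0.00121435] = 0.000411754
Weight by the priors:
  π_I·f_I = 0.28 × 0.0297093 = 0.00831861
  π_II·f_II = 0.34 × 0.0141223 = 0.00480158
  π_III·f_III = 0.38 × 0.000411754 = 0.000156466
Denominator: 0.00831861 + 0.00480158 + 0.000156466 = 0.0132767
So the posterior for Regime III is 0.000156466 / 0.0132767 ≈ 0.012.

0.012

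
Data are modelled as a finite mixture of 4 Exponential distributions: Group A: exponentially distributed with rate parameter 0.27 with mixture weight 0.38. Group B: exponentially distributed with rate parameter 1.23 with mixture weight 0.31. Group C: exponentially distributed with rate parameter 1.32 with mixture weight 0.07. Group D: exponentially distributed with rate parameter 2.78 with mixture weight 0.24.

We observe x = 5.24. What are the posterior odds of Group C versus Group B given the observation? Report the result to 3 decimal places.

0.151

The posterior odds equal the prior odds times the likelihood ratio: (π_i/π_j)·(f_i(x)/f_j(x)).
Evaluate each component's likelihood at the observed value:
  L_A = 0.27·e^(−0.27·5.24) = 0.27·e^(−1.4148) = 0.065603
  L_B = 1.23·e^(−1.23·5.24) = 1.23·e^(−6.4452) = 0.0019534
  L_C = 1.32·e^(−1.32·5.24) = 1.32·e^(−6.9168) = 0.00130811
  L_D = 2.78·e^(−2.78·5.24) = 2.78·e^(−14.5672) = 1.31096e-06
Posterior odds = (π_C·L_C) / (π_B·L_B) = (0.07·0.00130811) / (0.31·0.0019534) = 9.1568e-05 / 0.000605553 ≈ 0.151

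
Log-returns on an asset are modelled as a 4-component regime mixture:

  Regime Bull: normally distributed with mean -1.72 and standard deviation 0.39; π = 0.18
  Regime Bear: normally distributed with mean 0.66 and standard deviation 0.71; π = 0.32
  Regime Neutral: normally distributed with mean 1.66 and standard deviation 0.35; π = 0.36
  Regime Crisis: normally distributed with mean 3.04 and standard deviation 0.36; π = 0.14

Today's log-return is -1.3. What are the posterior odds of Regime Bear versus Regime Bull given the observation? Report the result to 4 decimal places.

0.0386

The posterior odds equal the prior odds times the likelihood ratio: (π_i/π_j)·(f_i(x)/f_j(x)).
Component likelihoods at x = -1.3:
  L_Bull = 0.572804
  L_Bear = 0.0124404
  L_Neutral = 3.35554e-16
  L_Crisis = 3.05636e-32
Posterior odds = (π_Bear·L_Bear) / (π_Bull·L_Bull) = (0.32·0.0124404) / (0.18·0.572804) = 0.00398094 / 0.103105 ≈ 0.0386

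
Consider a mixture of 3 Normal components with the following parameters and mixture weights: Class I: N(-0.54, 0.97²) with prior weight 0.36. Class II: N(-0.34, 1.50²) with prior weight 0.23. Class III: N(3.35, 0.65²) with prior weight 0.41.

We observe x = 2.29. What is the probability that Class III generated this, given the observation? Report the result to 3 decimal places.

Posterior ∝ prior × likelihood, so P(k | x) ∝ w_k f_k(x); normalise over all components.
Component likelihoods at x = 2.29:
  f_I = 0.00583164
  f_II = 0.0571833
  f_III = 0.162373
Weight by the priors:
  w_I·f_I = 0.36 × 0.00583164 = 0.00209939
  w_II·f_II = 0.23 × 0.0571833 = 0.0131522
  w_III·f_III = 0.41 × 0.162373 = 0.0665729
Sum: 0.00209939 + 0.0131522 + 0.0665729 = 0.0818244
P(Class III | data) = 0.0665729 / 0.0818244 ≈ 0.814

0.814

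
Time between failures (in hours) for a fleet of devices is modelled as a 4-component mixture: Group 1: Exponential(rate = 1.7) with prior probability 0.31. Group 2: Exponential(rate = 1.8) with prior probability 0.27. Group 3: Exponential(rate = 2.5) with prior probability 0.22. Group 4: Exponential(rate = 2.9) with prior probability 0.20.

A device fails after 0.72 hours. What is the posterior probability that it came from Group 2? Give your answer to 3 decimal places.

By Bayes' theorem, P(k | x) = w_k f_k(x) / Σ_j w_j f_j(x).
Evaluate each component's likelihood at the observed value:
  L_1 = 0.499888
  L_2 = 0.492523
  L_3 = 0.413247
  L_4 = 0.359411
Multiply by the mixture weights:
  w_1·L_1 = 0.31 × 0.499888 = 0.154965
  w_2·L_2 = 0.27 × 0.492523 = 0.132981
  w_3·L_3 = 0.22 × 0.413247 = 0.0909144
  w_4·L_4 = 0.20 × 0.359411 = 0.0718822
Denominator: 0.154965 + 0.132981 + 0.0909144 + 0.0718822 = 0.450743
P(Group 2 | x) = 0.132981 / 0.450743 ≈ 0.295

0.295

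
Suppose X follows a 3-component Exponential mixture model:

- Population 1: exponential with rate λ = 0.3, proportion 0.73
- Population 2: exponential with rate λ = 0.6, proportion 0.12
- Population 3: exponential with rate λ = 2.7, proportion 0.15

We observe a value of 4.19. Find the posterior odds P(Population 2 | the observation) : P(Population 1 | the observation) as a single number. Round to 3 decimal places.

The posterior odds equal the prior odds times the likelihood ratio: (P(Z=i)/P(Z=j))·(f_i(x)/f_j(x)).
Component likelihoods at x = 4.19:
  f_1 = 0.0853519
  f_2 = 0.0485663
  f_3 = 3.29754e-05
Posterior odds = (P(Z=2)·f_2) / (P(Z=1)·f_1) = (0.12·0.0485663) / (0.73·0.0853519) = 0.00582795 / 0.0623069 ≈ 0.094

0.094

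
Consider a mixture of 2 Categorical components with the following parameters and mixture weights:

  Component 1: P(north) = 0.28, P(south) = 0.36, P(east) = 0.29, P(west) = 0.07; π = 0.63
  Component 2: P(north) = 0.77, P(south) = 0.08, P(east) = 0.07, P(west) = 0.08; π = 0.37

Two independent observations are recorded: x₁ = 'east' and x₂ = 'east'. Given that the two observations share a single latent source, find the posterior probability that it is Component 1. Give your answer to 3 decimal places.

0.967

P(component k | x) = π_k·f_k(x) / marginal(x), where marginal(x) = Σ_j π_j·f_j(x).
Since both observations come from the same component, the likelihood for component k is f_k(x₁)·f_k(x₂).
  f_1 = [P(east | comp) = 0.29] × [0.29] = 0.0841
  f_2 = [P(east | comp) = 0.07] × [0.07] = 0.0049
Weight by the priors:
  π_1·f_1 = 0.63 × 0.0841 = 0.052983
  π_2·f_2 = 0.37 × 0.0049 = 0.001813
Denominator: 0.052983 + 0.001813 = 0.054796
So the posterior for Component 1 is 0.052983 / 0.054796 ≈ 0.967.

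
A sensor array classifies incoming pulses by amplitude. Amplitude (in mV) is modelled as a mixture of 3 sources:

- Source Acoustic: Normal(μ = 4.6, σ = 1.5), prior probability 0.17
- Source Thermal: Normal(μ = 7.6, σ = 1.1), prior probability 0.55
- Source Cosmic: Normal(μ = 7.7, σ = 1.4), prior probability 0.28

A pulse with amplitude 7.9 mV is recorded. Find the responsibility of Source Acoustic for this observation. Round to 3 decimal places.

P(component k | x) = P(Z=k)·f_k(x) / marginal(x), where marginal(x) = Σ_j P(Z=j)·f_j(x).
Component likelihoods at x = 7.9 mV:
  f_Acoustic = (1/(1.5·√(2π)))·exp(−(7.9−4.6)²/(2·1.5²)) = 0.265962·exp(-2.42000) = 0.0236497
  f_Thermal = (1/(1.1·√(2π)))·exp(−(7.9−7.6)²/(2·1.1²)) = 0.362675·exp(-0.03719) = 0.349435
  f_Cosmic = (1/(1.4·√(2π)))·exp(−(7.9−7.7)²/(2·1.4²)) = 0.284959·exp(-0.01020) = 0.282066
Multiply by the mixture weights:
  P(Z=Acoustic)·f_Acoustic = 0.17 × 0.0236497 = 0.00402045
  P(Z=Thermal)·f_Thermal = 0.55 × 0.349435 = 0.192189
  P(Z=Cosmic)·f_Cosmic = 0.28 × 0.282066 = 0.0789784
Normaliser: 0.00402045 + 0.192189 + 0.0789784 = 0.275188
So the posterior for Source Acoustic is 0.00402045 / 0.275188 ≈ 0.015.

0.015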